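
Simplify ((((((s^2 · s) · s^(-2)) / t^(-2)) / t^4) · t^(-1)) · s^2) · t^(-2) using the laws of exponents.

s^3t^(-5)

((((((s^2 · s) · s^(-2)) / t^(-2)) / t^4) · t^(-1)) · s^2) · t^(-2)
= (((((s^3 · s^(-2)) / t^(-2)) / t^4) · t^(-1)) · s^2) · t^(-2)    [product of powers]
= ((((s / t^(-2)) / t^4) · t^(-1)) · s^2) · t^(-2)    [product of powers]
= s^3t^(-5)    [quotient of powers; product of powers]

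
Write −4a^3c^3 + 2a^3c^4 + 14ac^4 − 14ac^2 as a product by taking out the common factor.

−4a^3c^3 + 2a^3c^4 + 14ac^4 − 14ac^2
= 2(−2a^3c^3 + a^3c^4 + 7ac^4 − 7ac^2)    [factor out 2]
= 2ac^2(−2a^2c + a^2c^2 + 7c^2 − 7)    [factor out ac^2]

2ac^2(−2a^2c + a^2c^2 + 7c^2 − 7)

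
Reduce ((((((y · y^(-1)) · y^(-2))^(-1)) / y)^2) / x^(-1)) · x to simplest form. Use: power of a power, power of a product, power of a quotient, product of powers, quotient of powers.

x^2·y^2

((((((y · y^(-1)) · y^(-2))^(-1)) / y)^2) / x^(-1)) · x
= ((((((y · y^(-1)) · y^(-2))^(-1))^2) / (y^2)) / x^(-1)) · x    [power of a quotient]
= (((((y · y^(-1)) · y^(-2))^(-2)) / (y^2)) / x^(-1)) · x    [power of a power]
= (((((y · y^(-1))^(-2)) · ((y^(-2))^(-2))) / (y^2)) / x^(-1)) · x    [power of a product]
= (((((y^(-2)) · ((y^(-1))^(-2))) · ((y^(-2))^(-2))) / (y^2)) / x^(-1)) · x    [power of a product]
= ((((y^(-2) · y^2) · ((y^(-2))^(-2))) / (y^2)) / x^(-1)) · x    [power of a power]
= (((y^0 · ((y^(-2))^(-2))) / (y^2)) / x^(-1)) · x    [product of powers]
= (((y^0 · y^4) / (y^2)) / x^(-1)) · x    [power of a power]
= ((y^4 / (y^2)) / x^(-1)) · x    [product of powers]
= (y^2 / x^(-1)) · x    [quotient of powers]
= x^2·y^2    [quotient of powers]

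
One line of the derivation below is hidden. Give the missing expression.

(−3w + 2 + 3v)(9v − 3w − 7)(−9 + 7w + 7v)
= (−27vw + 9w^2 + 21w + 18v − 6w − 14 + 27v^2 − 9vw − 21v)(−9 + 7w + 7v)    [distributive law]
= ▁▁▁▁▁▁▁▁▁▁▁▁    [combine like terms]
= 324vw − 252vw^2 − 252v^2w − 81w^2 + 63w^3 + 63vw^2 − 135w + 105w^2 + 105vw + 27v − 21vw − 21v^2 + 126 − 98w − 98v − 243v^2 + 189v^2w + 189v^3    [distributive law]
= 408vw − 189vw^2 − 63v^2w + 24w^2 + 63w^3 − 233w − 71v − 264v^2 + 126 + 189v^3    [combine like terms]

After combine like terms, the bracketed line is:

(−36vw + 9w^2 + 15w − 3v − 14 + 27v^2)(−9 + 7w + 7v)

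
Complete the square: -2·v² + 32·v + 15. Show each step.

-2(v - 8)² + 143

-2·v² + 32·v + 15
= -2(v² - 16·v) + 15    [factor out -2 from the v-terms]
= -2(v² - 16·v + 64 - 64) + 15    [add and subtract 64 inside the bracket]
= -2(v - 8)² + 128 + 15    [perfect-square identity]
= -2(v - 8)² + 143    [combine constants]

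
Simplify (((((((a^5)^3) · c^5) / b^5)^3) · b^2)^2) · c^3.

a^90·b^(-26)·c^33

(((((((a^5)^3) · c^5) / b^5)^3) · b^2)^2) · c^3
= (((((((a^5)^3) · c^5) / b^5)^3)^2) · ((b^2)^2)) · c^3    [power of a product]
= ((((((a^5)^3) · c^5) / b^5)^6) · ((b^2)^2)) · c^3    [power of a power]
= ((((((a^5)^3) · c^5)^6) / ((b^5)^6)) · ((b^2)^2)) · c^3    [power of a quotient]
= ((((((a^5)^3)^6) · ((c^5)^6)) / ((b^5)^6)) · ((b^2)^2)) · c^3    [power of a product]
= (((((a^5)^18) · ((c^5)^6)) / ((b^5)^6)) · ((b^2)^2)) · c^3    [power of a power]
= (((a^90 · ((c^5)^6)) / ((b^5)^6)) · ((b^2)^2)) · c^3    [power of a power]
= (((a^90 · c^30) / ((b^5)^6)) · ((b^2)^2)) · c^3    [power of a power]
= (((a^90 · c^30) / b^30) · ((b^2)^2)) · c^3    [power of a power]
= (((a^90 · c^30) / b^30) · b^4) · c^3    [power of a power]
= a^90·b^(-26)·c^33    [quotient of powers; product of powers]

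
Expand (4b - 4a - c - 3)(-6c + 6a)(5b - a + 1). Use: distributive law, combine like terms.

-120b^2c + 114abc + 66bc + 120ab^2 - 144a^2b - 66ab - 18a^2c + 24a^3 - 6a^2 + 30bc^2 - 6ac^2 + 6c^2 + 18c - 18a

(4b - 4a - c - 3)(-6c + 6a)(5b - a + 1)
= (-24bc + 24ab + 24ac - 24a^2 + 6c^2 - 6ac + 18c - 18a)(5b - a + 1)    [distributive law]
= (-24bc + 24ab + 18ac - 24a^2 + 6c^2 + 18c - 18a)(5b - a + 1)    [combine like terms]
= -120b^2c + 24abc - 24bc + 120ab^2 - 24a^2b + 24ab + 90abc - 18a^2c + 18ac - 120a^2b + 24a^3 - 24a^2 + 30bc^2 - 6ac^2 + 6c^2 + 90bc - 18ac + 18c - 90ab + 18a^2 - 18a    [distributive law]
= -120b^2c + 114abc + 66bc + 120ab^2 - 144a^2b - 66ab - 18a^2c + 24a^3 - 6a^2 + 30bc^2 - 6ac^2 + 6c^2 + 18c - 18a    [combine like terms]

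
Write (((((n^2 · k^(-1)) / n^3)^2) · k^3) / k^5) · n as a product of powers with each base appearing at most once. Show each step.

(((((n^2 · k^(-1)) / n^3)^2) · k^3) / k^5) · n
= (((((n^2 · k^(-1))^2) / ((n^3)^2)) · k^3) / k^5) · n    [power of a quotient]
= ((((((n^2)^2) · ((k^(-1))^2)) / ((n^3)^2)) · k^3) / k^5) · n    [power of a product]
= ((((n^4 · ((k^(-1))^2)) / ((n^3)^2)) · k^3) / k^5) · n    [power of a power]
= ((((n^4 · k^(-2)) / ((n^3)^2)) · k^3) / k^5) · n    [power of a power]
= ((((n^4 · k^(-2)) / n^6) · k^3) / k^5) · n    [power of a power]
= k^(-4)n^(-1)    [quotient of powers; product of powers]

k^(-4)n^(-1)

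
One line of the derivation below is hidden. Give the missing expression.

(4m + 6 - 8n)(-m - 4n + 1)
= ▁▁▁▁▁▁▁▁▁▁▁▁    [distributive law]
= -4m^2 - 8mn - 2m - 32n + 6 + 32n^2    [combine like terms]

Applying distributive law to the line above:

-4m^2 - 16mn + 4m - 6m - 24n + 6 + 8mn + 32n^2 - 8n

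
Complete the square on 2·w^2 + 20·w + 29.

2(w + 5)^2 − 21

2·w^2 + 20·w + 29
= 2(w^2 + 10·w) + 29    [factor out 2 from the w-terms]
= 2(w^2 + 10·w + 25 − 25) + 29    [add and subtract 25 inside the bracket]
= 2(w + 5)^2 − 50 + 29    [perfect-square identity]
= 2(w + 5)^2 − 21    [combine constants]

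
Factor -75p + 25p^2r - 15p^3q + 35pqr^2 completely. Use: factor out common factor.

-75p + 25p^2r - 15p^3q + 35pqr^2
= 5(-15p + 5p^2r - 3p^3q + 7pqr^2)    [factor out 5]
= 5p(-15 + 5pr - 3p^2q + 7qr^2)    [factor out p]

5p(-15 + 5pr - 3p^2q + 7qr^2)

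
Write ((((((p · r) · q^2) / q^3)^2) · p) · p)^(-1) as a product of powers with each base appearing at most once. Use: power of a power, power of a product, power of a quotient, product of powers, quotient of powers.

((((((p · r) · q^2) / q^3)^2) · p) · p)^(-1)
= ((((((p · r) · q^2) / q^3)^2) · p)^(-1)) · (p^(-1))    [power of a product]
= ((((((p · r) · q^2) / q^3)^2)^(-1)) · (p^(-1))) · (p^(-1))    [power of a product]
= (((((p · r) · q^2) / q^3)^(-2)) · (p^(-1))) · (p^(-1))    [power of a power]
= (((((p · r) · q^2)^(-2)) / ((q^3)^(-2))) · (p^(-1))) · (p^(-1))    [power of a quotient]
= (((((p · r)^(-2)) · ((q^2)^(-2))) / ((q^3)^(-2))) · (p^(-1))) · (p^(-1))    [power of a product]
= (((((p^(-2)) · (r^(-2))) · ((q^2)^(-2))) / ((q^3)^(-2))) · (p^(-1))) · (p^(-1))    [power of a product]
= ((((p^(-2) · r^(-2)) · q^(-4)) / ((q^3)^(-2))) · (p^(-1))) · (p^(-1))    [power of a power]
= ((((p^(-2) · r^(-2)) · q^(-4)) / q^(-6)) · (p^(-1))) · (p^(-1))    [power of a power]
= p^(-4)q^2r^(-2)    [quotient of powers; product of powers]

p^(-4)q^2r^(-2)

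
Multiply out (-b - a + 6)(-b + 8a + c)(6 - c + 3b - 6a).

(-b - a + 6)(-b + 8a + c)(6 - c + 3b - 6a)
= (b^2 - 8ab - bc + ab - 8a^2 - ac - 6b + 48a + 6c)(6 - c + 3b - 6a)    [distributive law]
= (b^2 - 7ab - bc - 8a^2 - ac - 6b + 48a + 6c)(6 - c + 3b - 6a)    [combine like terms]
= 6b^2 - b^2c + 3b^3 - 6ab^2 - 42ab + 7abc - 21ab^2 + 42a^2b - 6bc + bc^2 - 3b^2c + 6abc - 48a^2 + 8a^2c - 24a^2b + 48a^3 - 6ac + ac^2 - 3abc + 6a^2c - 36b + 6bc - 18b^2 + 36ab + 288a - 48ac + 144ab - 288a^2 + 36c - 6c^2 + 18bc - 36ac    [distributive law]
= -12b^2 - 4b^2c + 3b^3 - 27ab^2 + 138ab + 10abc + 18a^2b + 18bc + bc^2 - 336a^2 + 14a^2c + 48a^3 - 90ac + ac^2 - 36b + 288a + 36c - 6c^2    [combine like terms]

-12b^2 - 4b^2c + 3b^3 - 27ab^2 + 138ab + 10abc + 18a^2b + 18bc + bc^2 - 336a^2 + 14a^2c + 48a^3 - 90ac + ac^2 - 36b + 288a + 36c - 6c^2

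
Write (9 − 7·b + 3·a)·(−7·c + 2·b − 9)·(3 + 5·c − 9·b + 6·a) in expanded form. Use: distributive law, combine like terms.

(9 − 7·b + 3·a)·(−7·c + 2·b − 9)·(3 + 5·c − 9·b + 6·a)
= (−63·c + 18·b − 81 + 49·b·c − 14·b^2 + 63·b − 21·a·c + 6·a·b − 27·a)·(3 + 5·c − 9·b + 6·a)    [distributive law]
= (−63·c + 81·b − 81 + 49·b·c − 14·b^2 − 21·a·c + 6·a·b − 27·a)·(3 + 5·c − 9·b + 6·a)    [combine like terms]
= −189·c − 315·c^2 + 567·b·c − 378·a·c + 243·b + 405·b·c − 729·b^2 + 486·a·b − 243 − 405·c + 729·b − 486·a + 147·b·c + 245·b·c^2 − 441·b^2·c + 294·a·b·c − 42·b^2 − 70·b^2·c + 126·b^3 − 84·a·b^2 − 63·a·c − 105·a·c^2 + 189·a·b·c − 126·a^2·c + 18·a·b + 30·a·b·c − 54·a·b^2 + 36·a^2·b − 81·a − 135·a·c + 243·a·b − 162·a^2    [distributive law]
= −594·c − 315·c^2 + 1119·b·c − 576·a·c + 972·b − 771·b^2 + 747·a·b − 243 − 567·a + 245·b·c^2 − 511·b^2·c + 513·a·b·c + 126·b^3 − 138·a·b^2 − 105·a·c^2 − 126·a^2·c + 36·a^2·b − 162·a^2    [combine like terms]

−594·c − 315·c^2 + 1119·b·c − 576·a·c + 972·b − 771·b^2 + 747·a·b − 243 − 567·a + 245·b·c^2 − 511·b^2·c + 513·a·b·c + 126·b^3 − 138·a·b^2 − 105·a·c^2 − 126·a^2·c + 36·a^2·b − 162·a^2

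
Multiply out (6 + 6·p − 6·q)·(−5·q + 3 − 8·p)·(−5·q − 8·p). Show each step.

(6 + 6·p − 6·q)·(−5·q + 3 − 8·p)·(−5·q − 8·p)
= (−30·q + 18 − 48·p − 30·p·q + 18·p − 48·p^2 + 30·q^2 − 18·q + 48·p·q)·(−5·q − 8·p)    [distributive law]
= (−48·q + 18 − 30·p + 18·p·q − 48·p^2 + 30·q^2)·(−5·q − 8·p)    [combine like terms]
= 240·q^2 + 384·p·q − 90·q − 144·p + 150·p·q + 240·p^2 − 90·p·q^2 − 144·p^2·q + 240·p^2·q + 384·p^3 − 150·q^3 − 240·p·q^2    [distributive law]
= 240·q^2 + 534·p·q − 90·q − 144·p + 240·p^2 − 330·p·q^2 + 96·p^2·q + 384·p^3 − 150·q^3    [combine like terms]

240·q^2 + 534·p·q − 90·q − 144·p + 240·p^2 − 330·p·q^2 + 96·p^2·q + 384·p^3 − 150·q^3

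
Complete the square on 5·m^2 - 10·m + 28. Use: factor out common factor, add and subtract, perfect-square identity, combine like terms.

5(m - 1)^2 + 23

5·m^2 - 10·m + 28
= 5(m^2 - 2·m) + 28    [factor out 5 from the m-terms]
= 5(m^2 - 2·m + 1 - 1) + 28    [add and subtract 1 inside the bracket]
= 5(m - 1)^2 - 5 + 28    [perfect-square identity]
= 5(m - 1)^2 + 23    [combine constants]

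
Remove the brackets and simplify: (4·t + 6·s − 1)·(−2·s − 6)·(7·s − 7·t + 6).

(4·t + 6·s − 1)·(−2·s − 6)·(7·s − 7·t + 6)
= (−8·s·t − 24·t − 12·s^2 − 36·s + 2·s + 6)·(7·s − 7·t + 6)    [distributive law]
= (−8·s·t − 24·t − 12·s^2 − 34·s + 6)·(7·s − 7·t + 6)    [combine like terms]
= −56·s^2·t + 56·s·t^2 − 48·s·t − 168·s·t + 168·t^2 − 144·t − 84·s^3 + 84·s^2·t − 72·s^2 − 238·s^2 + 238·s·t − 204·s + 42·s − 42·t + 36    [distributive law]
= 28·s^2·t + 56·s·t^2 + 22·s·t + 168·t^2 − 186·t − 84·s^3 − 310·s^2 − 162·s + 36    [combine like terms]

28·s^2·t + 56·s·t^2 + 22·s·t + 168·t^2 − 186·t − 84·s^3 − 310·s^2 − 162·s + 36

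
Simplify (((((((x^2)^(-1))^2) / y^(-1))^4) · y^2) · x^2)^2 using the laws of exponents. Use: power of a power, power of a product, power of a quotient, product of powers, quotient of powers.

(((((((x^2)^(-1))^2) / y^(-1))^4) · y^2) · x^2)^2
= (((((((x^2)^(-1))^2) / y^(-1))^4) · y^2)^2) · ((x^2)^2)    [power of a product]
= (((((((x^2)^(-1))^2) / y^(-1))^4)^2) · ((y^2)^2)) · ((x^2)^2)    [power of a product]
= ((((((x^2)^(-1))^2) / y^(-1))^8) · ((y^2)^2)) · ((x^2)^2)    [power of a power]
= ((((((x^2)^(-1))^2)^8) / ((y^(-1))^8)) · ((y^2)^2)) · ((x^2)^2)    [power of a quotient]
= (((((x^2)^(-1))^16) / ((y^(-1))^8)) · ((y^2)^2)) · ((x^2)^2)    [power of a power]
= ((((x^2)^(-16)) / ((y^(-1))^8)) · ((y^2)^2)) · ((x^2)^2)    [power of a power]
= ((x^(-32) / ((y^(-1))^8)) · ((y^2)^2)) · ((x^2)^2)    [power of a power]
= ((x^(-32) / y^(-8)) · ((y^2)^2)) · ((x^2)^2)    [power of a power]
= ((x^(-32) / y^(-8)) · y^4) · ((x^2)^2)    [power of a power]
= ((x^(-32) / y^(-8)) · y^4) · x^4    [power of a power]
= x^(-28)·y^12    [quotient of powers; product of powers]

x^(-28)·y^12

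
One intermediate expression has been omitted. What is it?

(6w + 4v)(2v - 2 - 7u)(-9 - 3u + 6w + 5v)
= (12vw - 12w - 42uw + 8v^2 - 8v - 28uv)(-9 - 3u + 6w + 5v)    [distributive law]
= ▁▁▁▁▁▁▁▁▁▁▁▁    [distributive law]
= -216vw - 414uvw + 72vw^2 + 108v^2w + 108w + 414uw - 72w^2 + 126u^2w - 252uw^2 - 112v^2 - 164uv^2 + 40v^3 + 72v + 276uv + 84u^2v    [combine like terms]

After distributive law, the bracketed line is:

-108vw - 36uvw + 72vw^2 + 60v^2w + 108w + 36uw - 72w^2 - 60vw + 378uw + 126u^2w - 252uw^2 - 210uvw - 72v^2 - 24uv^2 + 48v^2w + 40v^3 + 72v + 24uv - 48vw - 40v^2 + 252uv + 84u^2v - 168uvw - 140uv^2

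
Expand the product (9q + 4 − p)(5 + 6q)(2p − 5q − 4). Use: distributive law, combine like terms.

187pq − 561q^2 − 376q + 138pq^2 − 270q^3 + 60p − 80 − 10p^2 − 12p^2q

(9q + 4 − p)(5 + 6q)(2p − 5q − 4)
= (45q + 54q^2 + 20 + 24q − 5p − 6pq)(2p − 5q − 4)    [distributive law]
= (69q + 54q^2 + 20 − 5p − 6pq)(2p − 5q − 4)    [combine like terms]
= 138pq − 345q^2 − 276q + 108pq^2 − 270q^3 − 216q^2 + 40p − 100q − 80 − 10p^2 + 25pq + 20p − 12p^2q + 30pq^2 + 24pq    [distributive law]
= 187pq − 561q^2 − 376q + 138pq^2 − 270q^3 + 60p − 80 − 10p^2 − 12p^2q    [combine like terms]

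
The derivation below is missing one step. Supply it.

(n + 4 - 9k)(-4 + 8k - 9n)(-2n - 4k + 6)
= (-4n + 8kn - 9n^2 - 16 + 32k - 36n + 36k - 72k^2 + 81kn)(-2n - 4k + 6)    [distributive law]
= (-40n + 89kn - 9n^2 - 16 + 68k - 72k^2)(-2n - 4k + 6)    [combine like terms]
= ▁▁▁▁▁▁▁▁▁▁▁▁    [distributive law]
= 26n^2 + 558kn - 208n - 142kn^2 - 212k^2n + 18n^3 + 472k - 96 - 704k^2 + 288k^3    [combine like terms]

Applying distributive law to the line above:

80n^2 + 160kn - 240n - 178kn^2 - 356k^2n + 534kn + 18n^3 + 36kn^2 - 54n^2 + 32n + 64k - 96 - 136kn - 272k^2 + 408k + 144k^2n + 288k^3 - 432k^2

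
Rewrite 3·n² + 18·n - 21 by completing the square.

3·n² + 18·n - 21
= 3(n² + 6·n) - 21    [factor out 3 from the n-terms]
= 3(n² + 6·n + 9 - 9) - 21    [add and subtract 9 inside the bracket]
= 3(n + 3)² - 27 - 21    [perfect-square identity]
= 3(n + 3)² - 48    [combine constants]

3(n + 3)² - 48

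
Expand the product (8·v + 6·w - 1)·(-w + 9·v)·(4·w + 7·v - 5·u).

142·v·w^2 + 610·v^2·w - 230·u·v·w + 504·v^3 - 360·u·v^2 - 24·w^3 + 30·u·w^2 + 4·w^2 - 29·v·w - 5·u·w - 63·v^2 + 45·u·v

(8·v + 6·w - 1)·(-w + 9·v)·(4·w + 7·v - 5·u)
= (-8·v·w + 72·v^2 - 6·w^2 + 54·v·w + w - 9·v)·(4·w + 7·v - 5·u)    [distributive law]
= (46·v·w + 72·v^2 - 6·w^2 + w - 9·v)·(4·w + 7·v - 5·u)    [combine like terms]
= 184·v·w^2 + 322·v^2·w - 230·u·v·w + 288·v^2·w + 504·v^3 - 360·u·v^2 - 24·w^3 - 42·v·w^2 + 30·u·w^2 + 4·w^2 + 7·v·w - 5·u·w - 36·v·w - 63·v^2 + 45·u·v    [distributive law]
= 142·v·w^2 + 610·v^2·w - 230·u·v·w + 504·v^3 - 360·u·v^2 - 24·w^3 + 30·u·w^2 + 4·w^2 - 29·v·w - 5·u·w - 63·v^2 + 45·u·v    [combine like terms]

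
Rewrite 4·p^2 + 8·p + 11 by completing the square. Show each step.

4(p + 1)^2 + 7

4·p^2 + 8·p + 11
= 4(p^2 + 2·p) + 11    [factor out 4 from the p-terms]
= 4(p^2 + 2·p + 1 − 1) + 11    [add and subtract 1 inside the bracket]
= 4(p + 1)^2 − 4 + 11    [perfect-square identity]
= 4(p + 1)^2 + 7    [combine constants]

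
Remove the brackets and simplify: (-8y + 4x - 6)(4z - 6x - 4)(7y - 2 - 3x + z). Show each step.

-224y²z - 72yz + 256xyz - 32yz² + 336xy² - 52xy - 312x²y + 224y² + 104y + 60xz - 72x²z + 16xz² - 12x² + 72x³ - 112x + 72z - 24z² - 48

(-8y + 4x - 6)(4z - 6x - 4)(7y - 2 - 3x + z)
= (-32yz + 48xy + 32y + 16xz - 24x² - 16x - 24z + 36x + 24)(7y - 2 - 3x + z)    [distributive law]
= (-32yz + 48xy + 32y + 16xz - 24x² + 20x - 24z + 24)(7y - 2 - 3x + z)    [combine like terms]
= -224y²z + 64yz + 96xyz - 32yz² + 336xy² - 96xy - 144x²y + 48xyz + 224y² - 64y - 96xy + 32yz + 112xyz - 32xz - 48x²z + 16xz² - 168x²y + 48x² + 72x³ - 24x²z + 140xy - 40x - 60x² + 20xz - 168yz + 48z + 72xz - 24z² + 168y - 48 - 72x + 24z    [distributive law]
= -224y²z - 72yz + 256xyz - 32yz² + 336xy² - 52xy - 312x²y + 224y² + 104y + 60xz - 72x²z + 16xz² - 12x² + 72x³ - 112x + 72z - 24z² - 48    [combine like terms]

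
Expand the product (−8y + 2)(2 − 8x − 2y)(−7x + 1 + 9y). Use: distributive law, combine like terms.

60xy + 16y − 164y² − 448x²y + 464xy² + 144y³ − 44x + 4 + 112x²

(−8y + 2)(2 − 8x − 2y)(−7x + 1 + 9y)
= (−16y + 64xy + 16y² + 4 − 16x − 4y)(−7x + 1 + 9y)    [distributive law]
= (−20y + 64xy + 16y² + 4 − 16x)(−7x + 1 + 9y)    [combine like terms]
= 140xy − 20y − 180y² − 448x²y + 64xy + 576xy² − 112xy² + 16y² + 144y³ − 28x + 4 + 36y + 112x² − 16x − 144xy    [distributive law]
= 60xy + 16y − 164y² − 448x²y + 464xy² + 144y³ − 44x + 4 + 112x²    [combine like terms]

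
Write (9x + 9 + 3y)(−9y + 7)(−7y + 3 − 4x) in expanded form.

(9x + 9 + 3y)(−9y + 7)(−7y + 3 − 4x)
= (−81xy + 63x − 81y + 63 − 27y² + 21y)(−7y + 3 − 4x)    [distributive law]
= (−81xy + 63x − 60y + 63 − 27y²)(−7y + 3 − 4x)    [combine like terms]
= 567xy² − 243xy + 324x²y − 441xy + 189x − 252x² + 420y² − 180y + 240xy − 441y + 189 − 252x + 189y³ − 81y² + 108xy²    [distributive law]
= 675xy² − 444xy + 324x²y − 63x − 252x² + 339y² − 621y + 189 + 189y³    [combine like terms]

675xy² − 444xy + 324x²y − 63x − 252x² + 339y² − 621y + 189 + 189y³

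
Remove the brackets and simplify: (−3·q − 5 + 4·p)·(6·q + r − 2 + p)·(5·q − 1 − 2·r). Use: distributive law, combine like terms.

(−3·q − 5 + 4·p)·(6·q + r − 2 + p)·(5·q − 1 − 2·r)
= (−18·q² − 3·q·r + 6·q − 3·p·q − 30·q − 5·r + 10 − 5·p + 24·p·q + 4·p·r − 8·p + 4·p²)·(5·q − 1 − 2·r)    [distributive law]
= (−18·q² − 3·q·r − 24·q + 21·p·q − 5·r + 10 − 13·p + 4·p·r + 4·p²)·(5·q − 1 − 2·r)    [combine like terms]
= −90·q³ + 18·q² + 36·q²·r − 15·q²·r + 3·q·r + 6·q·r² − 120·q² + 24·q + 48·q·r + 105·p·q² − 21·p·q − 42·p·q·r − 25·q·r + 5·r + 10·r² + 50·q − 10 − 20·r − 65·p·q + 13·p + 26·p·r + 20·p·q·r − 4·p·r − 8·p·r² + 20·p²·q − 4·p² − 8·p²·r    [distributive law]
= −90·q³ − 102·q² + 21·q²·r + 26·q·r + 6·q·r² + 74·q + 105·p·q² − 86·p·q − 22·p·q·r − 15·r + 10·r² − 10 + 13·p + 22·p·r − 8·p·r² + 20·p²·q − 4·p² − 8·p²·r    [combine like terms]

−90·q³ − 102·q² + 21·q²·r + 26·q·r + 6·q·r² + 74·q + 105·p·q² − 86·p·q − 22·p·q·r − 15·r + 10·r² − 10 + 13·p + 22·p·r − 8·p·r² + 20·p²·q − 4·p² − 8·p²·r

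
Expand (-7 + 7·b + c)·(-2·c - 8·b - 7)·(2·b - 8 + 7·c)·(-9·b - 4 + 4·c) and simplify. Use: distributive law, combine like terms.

1441·b^2·c - 3371·b·c + 1003·b·c^2 - 2716·c + 888·c^2 + 316·c^3 - 3710·b^3 - 2226·b^2 + 3360·b + 1568 + 3476·b^3·c - 322·b^2·c^2 - 506·b·c^3 + 1008·b^4 - 56·c^4

(-7 + 7·b + c)·(-2·c - 8·b - 7)·(2·b - 8 + 7·c)·(-9·b - 4 + 4·c)
= (14·c + 56·b + 49 - 14·b·c - 56·b^2 - 49·b - 2·c^2 - 8·b·c - 7·c)·(2·b - 8 + 7·c)·(-9·b - 4 + 4·c)    [distributive law]
= (7·c + 7·b + 49 - 22·b·c - 56·b^2 - 2·c^2)·(2·b - 8 + 7·c)·(-9·b - 4 + 4·c)    [combine like terms]
= (14·b·c - 56·c + 49·c^2 + 14·b^2 - 56·b + 49·b·c + 98·b - 392 + 343·c - 44·b^2·c + 176·b·c - 154·b·c^2 - 112·b^3 + 448·b^2 - 392·b^2·c - 4·b·c^2 + 16·c^2 - 14·c^3)·(-9·b - 4 + 4·c)    [distributive law]
= (239·b·c + 287·c + 65·c^2 + 462·b^2 + 42·b - 392 - 436·b^2·c - 158·b·c^2 - 112·b^3 - 14·c^3)·(-9·b - 4 + 4·c)    [combine like terms]
= -2151·b^2·c - 956·b·c + 956·b·c^2 - 2583·b·c - 1148·c + 1148·c^2 - 585·b·c^2 - 260·c^2 + 260·c^3 - 4158·b^3 - 1848·b^2 + 1848·b^2·c - 378·b^2 - 168·b + 168·b·c + 3528·b + 1568 - 1568·c + 3924·b^3·c + 1744·b^2·c - 1744·b^2·c^2 + 1422·b^2·c^2 + 632·b·c^2 - 632·b·c^3 + 1008·b^4 + 448·b^3 - 448·b^3·c + 126·b·c^3 + 56·c^3 - 56·c^4    [distributive law]
= 1441·b^2·c - 3371·b·c + 1003·b·c^2 - 2716·c + 888·c^2 + 316·c^3 - 3710·b^3 - 2226·b^2 + 3360·b + 1568 + 3476·b^3·c - 322·b^2·c^2 - 506·b·c^3 + 1008·b^4 - 56·c^4    [combine like terms]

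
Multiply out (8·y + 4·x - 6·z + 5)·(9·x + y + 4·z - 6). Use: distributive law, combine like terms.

(8·y + 4·x - 6·z + 5)·(9·x + y + 4·z - 6)
= 72·x·y + 8·y^2 + 32·y·z - 48·y + 36·x^2 + 4·x·y + 16·x·z - 24·x - 54·x·z - 6·y·z - 24·z^2 + 36·z + 45·x + 5·y + 20·z - 30    [distributive law]
= 76·x·y + 8·y^2 + 26·y·z - 43·y + 36·x^2 - 38·x·z + 21·x - 24·z^2 + 56·z - 30    [combine like terms]

76·x·y + 8·y^2 + 26·y·z - 43·y + 36·x^2 - 38·x·z + 21·x - 24·z^2 + 56·z - 30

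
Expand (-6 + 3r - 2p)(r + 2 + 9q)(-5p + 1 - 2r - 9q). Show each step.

(-6 + 3r - 2p)(r + 2 + 9q)(-5p + 1 - 2r - 9q)
= (-6r - 12 - 54q + 3r² + 6r + 27qr - 2pr - 4p - 18pq)(-5p + 1 - 2r - 9q)    [distributive law]
= (-12 - 54q + 3r² + 27qr - 2pr - 4p - 18pq)(-5p + 1 - 2r - 9q)    [combine like terms]
= 60p - 12 + 24r + 108q + 270pq - 54q + 108qr + 486q² - 15pr² + 3r² - 6r³ - 27qr² - 135pqr + 27qr - 54qr² - 243q²r + 10p²r - 2pr + 4pr² + 18pqr + 20p² - 4p + 8pr + 36pq + 90p²q - 18pq + 36pqr + 162pq²    [distributive law]
= 56p - 12 + 24r + 54q + 288pq + 135qr + 486q² - 11pr² + 3r² - 6r³ - 81qr² - 81pqr - 243q²r + 10p²r + 6pr + 20p² + 90p²q + 162pq²    [combine like terms]

56p - 12 + 24r + 54q + 288pq + 135qr + 486q² - 11pr² + 3r² - 6r³ - 81qr² - 81pqr - 243q²r + 10p²r + 6pr + 20p² + 90p²q + 162pq²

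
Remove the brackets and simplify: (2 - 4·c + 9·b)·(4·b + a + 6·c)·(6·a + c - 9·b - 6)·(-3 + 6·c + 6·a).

-216·a·b - 2931·a·b·c - 306·a^2·b + 696·b·c - 2730·b·c^2 + 864·b^2 - 810·b^2·c - 2133·a·b^2 + 144·b - 108·a^2 + 732·a^2·c + 72·a^3 - 798·a·c + 1968·a·c^2 + 36·a - 900·c^2 + 1008·c^3 + 216·c + 3162·a·b·c^2 + 1962·a^2·b·c + 1524·b·c^3 - 1836·b^2·c^2 - 1026·a·b^2·c - 1032·a^2·c^2 - 144·a^3·c - 1032·a·c^3 - 144·c^4 + 810·a^2·b^2 + 972·b^3 - 1944·b^3·c - 1944·a·b^3 + 324·a^3·b

(2 - 4·c + 9·b)·(4·b + a + 6·c)·(6·a + c - 9·b - 6)·(-3 + 6·c + 6·a)
= (8·b + 2·a + 12·c - 16·b·c - 4·a·c - 24·c^2 + 36·b^2 + 9·a·b + 54·b·c)·(6·a + c - 9·b - 6)·(-3 + 6·c + 6·a)    [distributive law]
= (8·b + 2·a + 12·c + 38·b·c - 4·a·c - 24·c^2 + 36·b^2 + 9·a·b)·(6·a + c - 9·b - 6)·(-3 + 6·c + 6·a)    [combine like terms]
= (48·a·b + 8·b·c - 72·b^2 - 48·b + 12·a^2 + 2·a·c - 18·a·b - 12·a + 72·a·c + 12·c^2 - 108·b·c - 72·c + 228·a·b·c + 38·b·c^2 - 342·b^2·c - 228·b·c - 24·a^2·c - 4·a·c^2 + 36·a·b·c + 24·a·c - 144·a·c^2 - 24·c^3 + 216·b·c^2 + 144·c^2 + 216·a·b^2 + 36·b^2·c - 324·b^3 - 216·b^2 + 54·a^2·b + 9·a·b·c - 81·a·b^2 - 54·a·b)·(-3 + 6·c + 6·a)    [distributive law]
= (-24·a·b - 328·b·c - 288·b^2 - 48·b + 12·a^2 + 98·a·c - 12·a + 156·c^2 - 72·c + 273·a·b·c + 254·b·c^2 - 306·b^2·c - 24·a^2·c - 148·a·c^2 - 24·c^3 + 135·a·b^2 - 324·b^3 + 54·a^2·b)·(-3 + 6·c + 6·a)    [combine like terms]
= 72·a·b - 144·a·b·c - 144·a^2·b + 984·b·c - 1968·b·c^2 - 1968·a·b·c + 864·b^2 - 1728·b^2·c - 1728·a·b^2 + 144·b - 288·b·c - 288·a·b - 36·a^2 + 72·a^2·c + 72·a^3 - 294·a·c + 588·a·c^2 + 588·a^2·c + 36·a - 72·a·c - 72·a^2 - 468·c^2 + 936·c^3 + 936·a·c^2 + 216·c - 432·c^2 - 432·a·c - 819·a·b·c + 1638·a·b·c^2 + 1638·a^2·b·c - 762·b·c^2 + 1524·b·c^3 + 1524·a·b·c^2 + 918·b^2·c - 1836·b^2·c^2 - 1836·a·b^2·c + 72·a^2·c - 144·a^2·c^2 - 144·a^3·c + 444·a·c^2 - 888·a·c^3 - 888·a^2·c^2 + 72·c^3 - 144·c^4 - 144·a·c^3 - 405·a·b^2 + 810·a·b^2·c + 810·a^2·b^2 + 972·b^3 - 1944·b^3·c - 1944·a·b^3 - 162·a^2·b + 324·a^2·b·c + 324·a^3·b    [distributive law]
= -216·a·b - 2931·a·b·c - 306·a^2·b + 696·b·c - 2730·b·c^2 + 864·b^2 - 810·b^2·c - 2133·a·b^2 + 144·b - 108·a^2 + 732·a^2·c + 72·a^3 - 798·a·c + 1968·a·c^2 + 36·a - 900·c^2 + 1008·c^3 + 216·c + 3162·a·b·c^2 + 1962·a^2·b·c + 1524·b·c^3 - 1836·b^2·c^2 - 1026·a·b^2·c - 1032·a^2·c^2 - 144·a^3·c - 1032·a·c^3 - 144·c^4 + 810·a^2·b^2 + 972·b^3 - 1944·b^3·c - 1944·a·b^3 + 324·a^3·b    [combine like terms]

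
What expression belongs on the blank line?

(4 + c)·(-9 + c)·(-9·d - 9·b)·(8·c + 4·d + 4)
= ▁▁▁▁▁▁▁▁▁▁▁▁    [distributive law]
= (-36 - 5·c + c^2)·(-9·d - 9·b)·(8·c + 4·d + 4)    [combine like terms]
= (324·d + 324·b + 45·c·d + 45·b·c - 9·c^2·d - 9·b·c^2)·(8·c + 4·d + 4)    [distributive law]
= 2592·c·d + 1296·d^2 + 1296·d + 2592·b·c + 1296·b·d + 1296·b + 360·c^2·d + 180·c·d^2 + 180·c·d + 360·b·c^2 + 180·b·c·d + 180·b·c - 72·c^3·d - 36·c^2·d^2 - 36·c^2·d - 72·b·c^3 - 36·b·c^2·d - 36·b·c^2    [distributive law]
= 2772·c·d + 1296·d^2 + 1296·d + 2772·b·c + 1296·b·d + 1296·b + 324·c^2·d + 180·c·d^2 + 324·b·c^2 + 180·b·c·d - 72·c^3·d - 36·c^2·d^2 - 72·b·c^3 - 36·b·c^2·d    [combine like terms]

By distributive law:

(-36 + 4·c - 9·c + c^2)·(-9·d - 9·b)·(8·c + 4·d + 4)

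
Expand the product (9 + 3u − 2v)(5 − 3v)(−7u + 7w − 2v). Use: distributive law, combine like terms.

−315u + 315w − 90v + 229uv − 259vw + 74v^2 − 105u^2 + 105uw + 63u^2v − 63uvw − 24uv^2 + 42v^2w − 12v^3

(9 + 3u − 2v)(5 − 3v)(−7u + 7w − 2v)
= (45 − 27v + 15u − 9uv − 10v + 6v^2)(−7u + 7w − 2v)    [distributive law]
= (45 − 37v + 15u − 9uv + 6v^2)(−7u + 7w − 2v)    [combine like terms]
= −315u + 315w − 90v + 259uv − 259vw + 74v^2 − 105u^2 + 105uw − 30uv + 63u^2v − 63uvw + 18uv^2 − 42uv^2 + 42v^2w − 12v^3    [distributive law]
= −315u + 315w − 90v + 229uv − 259vw + 74v^2 − 105u^2 + 105uw + 63u^2v − 63uvw − 24uv^2 + 42v^2w − 12v^3    [combine like terms]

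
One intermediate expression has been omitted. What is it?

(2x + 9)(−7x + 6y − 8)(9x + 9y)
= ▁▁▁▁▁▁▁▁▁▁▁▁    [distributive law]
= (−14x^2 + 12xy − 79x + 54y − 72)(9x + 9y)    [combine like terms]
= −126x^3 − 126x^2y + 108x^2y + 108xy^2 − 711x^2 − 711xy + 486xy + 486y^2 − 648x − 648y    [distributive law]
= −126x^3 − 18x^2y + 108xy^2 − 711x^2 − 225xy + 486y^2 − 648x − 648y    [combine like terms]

After distributive law, the bracketed line is:

(−14x^2 + 12xy − 16x − 63x + 54y − 72)(9x + 9y)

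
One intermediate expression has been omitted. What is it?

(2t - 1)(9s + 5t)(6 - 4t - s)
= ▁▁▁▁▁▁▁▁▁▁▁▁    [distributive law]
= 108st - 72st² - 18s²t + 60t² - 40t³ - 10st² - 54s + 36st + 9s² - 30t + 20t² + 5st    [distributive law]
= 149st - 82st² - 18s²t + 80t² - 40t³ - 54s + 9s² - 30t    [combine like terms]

Applying distributive law to the line above:

(18st + 10t² - 9s - 5t)(6 - 4t - s)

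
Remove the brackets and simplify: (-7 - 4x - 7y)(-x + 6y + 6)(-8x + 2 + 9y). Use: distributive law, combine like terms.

(-7 - 4x - 7y)(-x + 6y + 6)(-8x + 2 + 9y)
= (7x - 42y - 42 + 4x^2 - 24xy - 24x + 7xy - 42y^2 - 42y)(-8x + 2 + 9y)    [distributive law]
= (-17x - 84y - 42 + 4x^2 - 17xy - 42y^2)(-8x + 2 + 9y)    [combine like terms]
= 136x^2 - 34x - 153xy + 672xy - 168y - 756y^2 + 336x - 84 - 378y - 32x^3 + 8x^2 + 36x^2y + 136x^2y - 34xy - 153xy^2 + 336xy^2 - 84y^2 - 378y^3    [distributive law]
= 144x^2 + 302x + 485xy - 546y - 840y^2 - 84 - 32x^3 + 172x^2y + 183xy^2 - 378y^3    [combine like terms]

144x^2 + 302x + 485xy - 546y - 840y^2 - 84 - 32x^3 + 172x^2y + 183xy^2 - 378y^3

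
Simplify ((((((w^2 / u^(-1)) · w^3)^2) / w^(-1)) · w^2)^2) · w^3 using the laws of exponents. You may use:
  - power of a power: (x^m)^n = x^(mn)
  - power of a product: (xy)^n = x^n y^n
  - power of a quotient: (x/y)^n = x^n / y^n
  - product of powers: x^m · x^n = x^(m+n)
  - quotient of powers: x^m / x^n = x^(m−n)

((((((w^2 / u^(-1)) · w^3)^2) / w^(-1)) · w^2)^2) · w^3
= ((((((w^2 / u^(-1)) · w^3)^2) / w^(-1))^2) · ((w^2)^2)) · w^3    [power of a product]
= ((((((w^2 / u^(-1)) · w^3)^2)^2) / ((w^(-1))^2)) · ((w^2)^2)) · w^3    [power of a quotient]
= (((((w^2 / u^(-1)) · w^3)^4) / ((w^(-1))^2)) · ((w^2)^2)) · w^3    [power of a power]
= (((((w^2 / u^(-1))^4) · ((w^3)^4)) / ((w^(-1))^2)) · ((w^2)^2)) · w^3    [power of a product]
= ((((((w^2)^4) / ((u^(-1))^4)) · ((w^3)^4)) / ((w^(-1))^2)) · ((w^2)^2)) · w^3    [power of a quotient]
= ((((w^8 / ((u^(-1))^4)) · ((w^3)^4)) / ((w^(-1))^2)) · ((w^2)^2)) · w^3    [power of a power]
= ((((w^8 / u^(-4)) · ((w^3)^4)) / ((w^(-1))^2)) · ((w^2)^2)) · w^3    [power of a power]
= ((((w^8 / u^(-4)) · w^12) / ((w^(-1))^2)) · ((w^2)^2)) · w^3    [power of a power]
= ((((w^8 / u^(-4)) · w^12) / w^(-2)) · ((w^2)^2)) · w^3    [power of a power]
= ((((w^8 / u^(-4)) · w^12) / w^(-2)) · w^4) · w^3    [power of a power]
= u^4·w^29    [quotient of powers; product of powers]

u^4·w^29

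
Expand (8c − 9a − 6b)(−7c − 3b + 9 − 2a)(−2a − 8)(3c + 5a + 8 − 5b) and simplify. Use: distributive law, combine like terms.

(8c − 9a − 6b)(−7c − 3b + 9 − 2a)(−2a − 8)(3c + 5a + 8 − 5b)
= (−56c² − 24bc + 72c − 16ac + 63ac + 27ab − 81a + 18a² + 42bc + 18b² − 54b + 12ab)(−2a − 8)(3c + 5a + 8 − 5b)    [distributive law]
= (−56c² + 18bc + 72c + 47ac + 39ab − 81a + 18a² + 18b² − 54b)(−2a − 8)(3c + 5a + 8 − 5b)    [combine like terms]
= (112ac² + 448c² − 36abc − 144bc − 144ac − 576c − 94a²c − 376ac − 78a²b − 312ab + 162a² + 648a − 36a³ − 144a² − 36ab² − 144b² + 108ab + 432b)(3c + 5a + 8 − 5b)    [distributive law]
= (112ac² + 448c² − 36abc − 144bc − 520ac − 576c − 94a²c − 78a²b − 204ab + 18a² + 648a − 36a³ − 36ab² − 144b² + 432b)(3c + 5a + 8 − 5b)    [combine like terms]
= 336ac³ + 560a²c² + 896ac² − 560abc² + 1344c³ + 2240ac² + 3584c² − 2240bc² − 108abc² − 180a²bc − 288abc + 180ab²c − 432bc² − 720abc − 1152bc + 720b²c − 1560ac² − 2600a²c − 4160ac + 2600abc − 1728c² − 2880ac − 4608c + 2880bc − 282a²c² − 470a³c − 752a²c + 470a²bc − 234a²bc − 390a³b − 624a²b + 390a²b² − 612abc − 1020a²b − 1632ab + 1020ab² + 54a²c + 90a³ + 144a² − 90a²b + 1944ac + 3240a² + 5184a − 3240ab − 108a³c − 180a⁴ − 288a³ + 180a³b − 108ab²c − 180a²b² − 288ab² + 180ab³ − 432b²c − 720ab² − 1152b² + 720b³ + 1296bc + 2160ab + 3456b − 2160b²    [distributive law]
= 336ac³ + 278a²c² + 1576ac² − 668abc² + 1344c³ + 1856c² − 2672bc² + 56a²bc + 980abc + 72ab²c + 3024bc + 288b²c − 3298a²c − 5096ac − 4608c − 578a³c − 210a³b − 1734a²b + 210a²b² − 2712ab + 12ab² − 198a³ + 3384a² + 5184a − 180a⁴ + 180ab³ − 3312b² + 720b³ + 3456b    [combine like terms]

336ac³ + 278a²c² + 1576ac² − 668abc² + 1344c³ + 1856c² − 2672bc² + 56a²bc + 980abc + 72ab²c + 3024bc + 288b²c − 3298a²c − 5096ac − 4608c − 578a³c − 210a³b − 1734a²b + 210a²b² − 2712ab + 12ab² − 198a³ + 3384a² + 5184a − 180a⁴ + 180ab³ − 3312b² + 720b³ + 3456b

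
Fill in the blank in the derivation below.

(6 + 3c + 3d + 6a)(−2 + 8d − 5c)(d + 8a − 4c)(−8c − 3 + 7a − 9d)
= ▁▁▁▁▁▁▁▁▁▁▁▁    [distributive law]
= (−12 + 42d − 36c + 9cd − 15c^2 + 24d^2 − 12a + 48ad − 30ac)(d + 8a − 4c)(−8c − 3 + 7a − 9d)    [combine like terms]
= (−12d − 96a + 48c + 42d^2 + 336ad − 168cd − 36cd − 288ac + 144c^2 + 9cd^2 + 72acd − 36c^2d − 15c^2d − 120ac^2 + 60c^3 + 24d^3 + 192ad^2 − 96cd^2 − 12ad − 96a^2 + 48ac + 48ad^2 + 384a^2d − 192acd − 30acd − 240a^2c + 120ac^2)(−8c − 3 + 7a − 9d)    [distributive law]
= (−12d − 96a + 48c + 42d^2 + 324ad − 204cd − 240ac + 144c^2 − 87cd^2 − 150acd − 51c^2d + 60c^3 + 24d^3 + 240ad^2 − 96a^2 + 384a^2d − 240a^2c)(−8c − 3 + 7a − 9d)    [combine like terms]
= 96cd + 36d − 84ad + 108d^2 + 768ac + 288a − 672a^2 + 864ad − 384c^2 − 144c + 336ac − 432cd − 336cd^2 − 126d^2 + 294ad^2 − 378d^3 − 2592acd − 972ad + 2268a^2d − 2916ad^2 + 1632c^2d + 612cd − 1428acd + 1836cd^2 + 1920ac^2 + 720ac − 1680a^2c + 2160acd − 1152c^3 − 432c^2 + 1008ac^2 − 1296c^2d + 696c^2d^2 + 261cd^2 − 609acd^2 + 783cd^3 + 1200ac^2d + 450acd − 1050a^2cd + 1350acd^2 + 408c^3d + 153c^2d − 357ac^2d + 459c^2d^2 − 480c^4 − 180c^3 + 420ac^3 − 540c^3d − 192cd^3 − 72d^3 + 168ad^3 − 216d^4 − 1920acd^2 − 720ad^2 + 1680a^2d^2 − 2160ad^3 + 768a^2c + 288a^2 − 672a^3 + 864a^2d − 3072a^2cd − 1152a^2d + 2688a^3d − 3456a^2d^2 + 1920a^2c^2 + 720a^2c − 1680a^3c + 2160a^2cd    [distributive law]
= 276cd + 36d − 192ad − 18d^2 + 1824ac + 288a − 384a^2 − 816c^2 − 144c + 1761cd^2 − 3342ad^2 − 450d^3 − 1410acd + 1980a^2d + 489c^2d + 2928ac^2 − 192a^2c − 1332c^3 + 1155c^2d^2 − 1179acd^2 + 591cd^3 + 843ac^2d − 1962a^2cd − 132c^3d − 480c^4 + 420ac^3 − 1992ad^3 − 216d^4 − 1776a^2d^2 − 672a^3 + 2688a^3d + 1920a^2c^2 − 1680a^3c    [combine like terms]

After distributive law, the bracketed line is:

(−12 + 48d − 30c − 6c + 24cd − 15c^2 − 6d + 24d^2 − 15cd − 12a + 48ad − 30ac)(d + 8a − 4c)(−8c − 3 + 7a − 9d)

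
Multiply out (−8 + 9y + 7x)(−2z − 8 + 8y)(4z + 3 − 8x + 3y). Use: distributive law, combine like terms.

64z^2 + 304z − 394xz − 550yz + 192 − 680x − 216y + 1088xy − 192y^2 − 72yz^2 + 326xyz + 234y^2z − 408xy^2 + 216y^3 − 56xz^2 + 112x^2z + 448x^2 − 448x^2y

(−8 + 9y + 7x)(−2z − 8 + 8y)(4z + 3 − 8x + 3y)
= (16z + 64 − 64y − 18yz − 72y + 72y^2 − 14xz − 56x + 56xy)(4z + 3 − 8x + 3y)    [distributive law]
= (16z + 64 − 136y − 18yz + 72y^2 − 14xz − 56x + 56xy)(4z + 3 − 8x + 3y)    [combine like terms]
= 64z^2 + 48z − 128xz + 48yz + 256z + 192 − 512x + 192y − 544yz − 408y + 1088xy − 408y^2 − 72yz^2 − 54yz + 144xyz − 54y^2z + 288y^2z + 216y^2 − 576xy^2 + 216y^3 − 56xz^2 − 42xz + 112x^2z − 42xyz − 224xz − 168x + 448x^2 − 168xy + 224xyz + 168xy − 448x^2y + 168xy^2    [distributive law]
= 64z^2 + 304z − 394xz − 550yz + 192 − 680x − 216y + 1088xy − 192y^2 − 72yz^2 + 326xyz + 234y^2z − 408xy^2 + 216y^3 − 56xz^2 + 112x^2z + 448x^2 − 448x^2y    [combine like terms]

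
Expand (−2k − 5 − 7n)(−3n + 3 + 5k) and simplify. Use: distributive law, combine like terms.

(−2k − 5 − 7n)(−3n + 3 + 5k)
= 6kn − 6k − 10k² + 15n − 15 − 25k + 21n² − 21n − 35kn    [distributive law]
= −29kn − 31k − 10k² − 6n − 15 + 21n²    [combine like terms]

−29kn − 31k − 10k² − 6n − 15 + 21n²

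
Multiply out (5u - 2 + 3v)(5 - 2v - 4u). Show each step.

33u - 22uv - 20u^2 - 10 + 19v - 6v^2

(5u - 2 + 3v)(5 - 2v - 4u)
= 25u - 10uv - 20u^2 - 10 + 4v + 8u + 15v - 6v^2 - 12uv    [distributive law]
= 33u - 22uv - 20u^2 - 10 + 19v - 6v^2    [combine like terms]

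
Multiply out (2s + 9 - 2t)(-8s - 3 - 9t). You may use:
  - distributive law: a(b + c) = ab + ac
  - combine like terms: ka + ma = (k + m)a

(2s + 9 - 2t)(-8s - 3 - 9t)
= -16s² - 6s - 18st - 72s - 27 - 81t + 16st + 6t + 18t²    [distributive law]
= -16s² - 78s - 2st - 27 - 75t + 18t²    [combine like terms]

-16s² - 78s - 2st - 27 - 75t + 18t²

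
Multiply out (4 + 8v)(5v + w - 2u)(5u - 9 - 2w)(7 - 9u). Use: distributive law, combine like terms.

3328uv - 2756u²v - 1260v - 784vw + 1512uvw + 576uw - 324u²w - 252w - 56w² + 72uw² - 928u² + 360u³ + 504u + 4640uv² - 1800u²v² - 2520v² - 560v²w + 720uv²w - 648u²vw - 112vw² + 144uvw² + 720u³v

(4 + 8v)(5v + w - 2u)(5u - 9 - 2w)(7 - 9u)
= (20v + 4w - 8u + 40v² + 8vw - 16uv)(5u - 9 - 2w)(7 - 9u)    [distributive law]
= (100uv - 180v - 40vw + 20uw - 36w - 8w² - 40u² + 72u + 16uw + 200uv² - 360v² - 80v²w + 40uvw - 72vw - 16vw² - 80u²v + 144uv + 32uvw)(7 - 9u)    [distributive law]
= (244uv - 180v - 112vw + 36uw - 36w - 8w² - 40u² + 72u + 200uv² - 360v² - 80v²w + 72uvw - 16vw² - 80u²v)(7 - 9u)    [combine like terms]
= 1708uv - 2196u²v - 1260v + 1620uv - 784vw + 1008uvw + 252uw - 324u²w - 252w + 324uw - 56w² + 72uw² - 280u² + 360u³ + 504u - 648u² + 1400uv² - 1800u²v² - 2520v² + 3240uv² - 560v²w + 720uv²w + 504uvw - 648u²vw - 112vw² + 144uvw² - 560u²v + 720u³v    [distributive law]
= 3328uv - 2756u²v - 1260v - 784vw + 1512uvw + 576uw - 324u²w - 252w - 56w² + 72uw² - 928u² + 360u³ + 504u + 4640uv² - 1800u²v² - 2520v² - 560v²w + 720uv²w - 648u²vw - 112vw² + 144uvw² + 720u³v    [combine like terms]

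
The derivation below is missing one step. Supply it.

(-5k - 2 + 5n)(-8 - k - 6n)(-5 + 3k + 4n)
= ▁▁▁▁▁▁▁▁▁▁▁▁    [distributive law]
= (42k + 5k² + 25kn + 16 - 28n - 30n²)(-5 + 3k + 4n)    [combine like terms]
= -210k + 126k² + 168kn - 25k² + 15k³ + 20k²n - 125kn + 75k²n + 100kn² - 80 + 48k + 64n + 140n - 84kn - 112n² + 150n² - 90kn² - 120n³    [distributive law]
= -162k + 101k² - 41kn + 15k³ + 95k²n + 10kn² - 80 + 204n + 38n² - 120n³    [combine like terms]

Applying distributive law to the line above:

(40k + 5k² + 30kn + 16 + 2k + 12n - 40n - 5kn - 30n²)(-5 + 3k + 4n)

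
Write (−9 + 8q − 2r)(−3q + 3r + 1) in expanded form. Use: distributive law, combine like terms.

(−9 + 8q − 2r)(−3q + 3r + 1)
= 27q − 27r − 9 − 24q^2 + 24qr + 8q + 6qr − 6r^2 − 2r    [distributive law]
= 35q − 29r − 9 − 24q^2 + 30qr − 6r^2    [combine like terms]

35q − 29r − 9 − 24q^2 + 30qr − 6r^2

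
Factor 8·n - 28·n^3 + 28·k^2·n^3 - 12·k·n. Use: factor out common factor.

4·n(2 - 7·n^2 + 7·k^2·n^2 - 3·k)

8·n - 28·n^3 + 28·k^2·n^3 - 12·k·n
= 4(2·n - 7·n^3 + 7·k^2·n^3 - 3·k·n)    [factor out 4]
= 4·n(2 - 7·n^2 + 7·k^2·n^2 - 3·k)    [factor out n]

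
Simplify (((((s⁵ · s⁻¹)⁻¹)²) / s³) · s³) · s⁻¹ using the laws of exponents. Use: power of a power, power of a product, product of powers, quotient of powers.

s⁻⁹

(((((s⁵ · s⁻¹)⁻¹)²) / s³) · s³) · s⁻¹
= ((((s⁵ · s⁻¹)⁻²) / s³) · s³) · s⁻¹    [power of a power]
= (((((s⁵)⁻²) · ((s⁻¹)⁻²)) / s³) · s³) · s⁻¹    [power of a product]
= (((s⁻¹⁰ · ((s⁻¹)⁻²)) / s³) · s³) · s⁻¹    [power of a power]
= (((s⁻¹⁰ · s²) / s³) · s³) · s⁻¹    [power of a power]
= ((s⁻⁸ / s³) · s³) · s⁻¹    [product of powers]
= (s⁻¹¹ · s³) · s⁻¹    [quotient of powers]
= s⁻⁸ · s⁻¹    [product of powers]
= s⁻⁹    [product of powers]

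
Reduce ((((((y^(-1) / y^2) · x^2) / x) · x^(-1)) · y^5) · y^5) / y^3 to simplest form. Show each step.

((((((y^(-1) / y^2) · x^2) / x) · x^(-1)) · y^5) · y^5) / y^3
= (((((y^(-3) · x^2) / x) · x^(-1)) · y^5) · y^5) / y^3    [quotient of powers]
= y^4    [quotient of powers; product of powers]

y^4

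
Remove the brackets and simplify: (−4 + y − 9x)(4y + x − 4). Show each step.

(−4 + y − 9x)(4y + x − 4)
= −16y − 4x + 16 + 4y^2 + xy − 4y − 36xy − 9x^2 + 36x    [distributive law]
= −20y + 32x + 16 + 4y^2 − 35xy − 9x^2    [combine like terms]

−20y + 32x + 16 + 4y^2 − 35xy − 9x^2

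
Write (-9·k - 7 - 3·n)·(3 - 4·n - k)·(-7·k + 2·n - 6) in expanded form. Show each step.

(-9·k - 7 - 3·n)·(3 - 4·n - k)·(-7·k + 2·n - 6)
= (-27·k + 36·k·n + 9·k^2 - 21 + 28·n + 7·k - 9·n + 12·n^2 + 3·k·n)·(-7·k + 2·n - 6)    [distributive law]
= (-20·k + 39·k·n + 9·k^2 - 21 + 19·n + 12·n^2)·(-7·k + 2·n - 6)    [combine like terms]
= 140·k^2 - 40·k·n + 120·k - 273·k^2·n + 78·k·n^2 - 234·k·n - 63·k^3 + 18·k^2·n - 54·k^2 + 147·k - 42·n + 126 - 133·k·n + 38·n^2 - 114·n - 84·k·n^2 + 24·n^3 - 72·n^2    [distributive law]
= 86·k^2 - 407·k·n + 267·k - 255·k^2·n - 6·k·n^2 - 63·k^3 - 156·n + 126 - 34·n^2 + 24·n^3    [combine like terms]

86·k^2 - 407·k·n + 267·k - 255·k^2·n - 6·k·n^2 - 63·k^3 - 156·n + 126 - 34·n^2 + 24·n^3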